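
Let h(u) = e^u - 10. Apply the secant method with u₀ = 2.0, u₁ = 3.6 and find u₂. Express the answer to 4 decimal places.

2.1430

h(2.0) = -2.610944, h(3.6) = 26.598234
u₂ = 3.600000 − 26.598234·(3.600000 − 2.000000) / (26.598234 − (-2.610944)) = 3.600000 − (42.557175)/(29.209178) = 2.143020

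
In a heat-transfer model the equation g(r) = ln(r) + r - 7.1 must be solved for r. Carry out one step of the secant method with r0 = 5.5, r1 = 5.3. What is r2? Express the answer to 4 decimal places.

g(5.5) = 0.104748, g(5.3) = -0.132293
r2 = 5.300000 − (-0.132293)·(5.300000 − 5.500000) / (-0.132293 − 0.104748) = 5.300000 − (0.026459)/(-0.237041) = 5.411620

5.4116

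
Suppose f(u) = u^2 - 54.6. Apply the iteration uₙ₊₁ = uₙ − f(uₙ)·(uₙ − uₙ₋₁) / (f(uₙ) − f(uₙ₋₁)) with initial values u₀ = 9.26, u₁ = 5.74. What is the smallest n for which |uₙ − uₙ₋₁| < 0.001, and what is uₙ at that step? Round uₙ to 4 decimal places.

n = 5, uₙ = 7.3892

f(9.26) = 31.147600, f(5.74) = -21.652400
u₂ = 5.740000 − (-21.652400)·(-3.520000)/(-52.800000) = 7.183493;  |Δ| = 1.443493
f(7.183493) = -2.997424
u₃ = 7.183493 − (-2.997424)·(1.443493)/(18.654976) = 7.415429;  |Δ| = 0.231936
f(7.415429) = 0.388592
u₄ = 7.415429 − 0.388592·(0.231936)/(3.386016) = 7.388811;  |Δ| = 0.026618
f(7.388811) = -0.005465
u₅ = 7.388811 − (-0.005465)·(-0.026618)/(-0.394058) = 7.389181;  |Δ| = 0.000369
|u₅ − u₄| = 0.000369 < 0.001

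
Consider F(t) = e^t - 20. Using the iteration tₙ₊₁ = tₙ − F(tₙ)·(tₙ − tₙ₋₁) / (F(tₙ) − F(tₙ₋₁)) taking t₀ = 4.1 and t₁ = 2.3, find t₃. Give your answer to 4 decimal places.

F(4.1) = 40.340288, F(2.3) = -10.025818
t₂ = 2.300000 − (-10.025818)·(2.300000 − 4.100000) / (-10.025818 − 40.340288) = 2.300000 − (18.046472)/(-50.366105) = 2.658306
F(2.658306) = -5.727910
t₃ = 2.658306 − (-5.727910)·(2.658306 − 2.300000) / (-5.727910 − (-10.025818)) = 2.658306 − (-2.052344)/(4.297908) = 3.135828

3.1358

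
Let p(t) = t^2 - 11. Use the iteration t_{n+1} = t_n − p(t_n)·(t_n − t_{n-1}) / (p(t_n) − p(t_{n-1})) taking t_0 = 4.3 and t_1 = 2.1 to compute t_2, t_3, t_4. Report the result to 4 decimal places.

p(4.3) = 7.490000, p(2.1) = -6.590000
t_2 = 2.100000 − (-6.590000)·(2.100000 − 4.300000) / (-6.590000 − 7.490000) = 2.100000 − (14.498000)/(-14.080000) = 3.129688
p(3.129688) = -1.205056
t_3 = 3.129688 − (-1.205056)·(3.129688 − 2.100000) / (-1.205056 − (-6.590000)) = 3.129688 − (-1.240831)/(5.384944) = 3.360114
p(3.360114) = 0.290363
t_4 = 3.360114 − 0.290363·(3.360114 − 3.129688) / (0.290363 − (-1.205056)) = 3.360114 − (0.066907)/(1.495419) = 3.315372

3.1297, 3.3601, 3.3154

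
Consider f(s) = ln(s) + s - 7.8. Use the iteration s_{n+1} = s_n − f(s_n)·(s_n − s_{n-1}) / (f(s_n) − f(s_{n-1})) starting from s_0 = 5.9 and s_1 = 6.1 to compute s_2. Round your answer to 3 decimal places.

f(5.9) = -0.12505, f(6.1) = 0.10829
s_2 = 6.10000 − 0.10829·(6.10000 − 5.90000) / (0.10829 − (-0.12505)) = 6.10000 − (0.02166)/(0.23334) = 6.00718

6.007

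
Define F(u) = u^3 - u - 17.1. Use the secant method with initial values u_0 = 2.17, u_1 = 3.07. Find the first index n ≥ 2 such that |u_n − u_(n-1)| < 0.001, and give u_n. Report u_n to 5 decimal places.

n = 5, u_n = 2.70559

F(2.17) = -9.0516870, F(3.07) = 8.7644430
u_2 = 3.0700000 − 8.7644430·(0.9000000)/(17.8161300) = 2.6272552;  |Δ| = 0.4427448
F(2.6272552) = -1.5927051
u_3 = 2.6272552 − (-1.5927051)·(-0.4427448)/(-10.3571481) = 2.6953398;  |Δ| = 0.0680846
F(2.6953398) = -0.2140832
u_4 = 2.6953398 − (-0.2140832)·(0.0680846)/(1.3786219) = 2.7059125;  |Δ| = 0.0105727
F(2.7059125) = 0.0066767
u_5 = 2.7059125 − 0.0066767·(0.0105727)/(0.2207598) = 2.7055927;  |Δ| = 0.0003198
|u_5 − u_4| = 0.0003198 < 0.001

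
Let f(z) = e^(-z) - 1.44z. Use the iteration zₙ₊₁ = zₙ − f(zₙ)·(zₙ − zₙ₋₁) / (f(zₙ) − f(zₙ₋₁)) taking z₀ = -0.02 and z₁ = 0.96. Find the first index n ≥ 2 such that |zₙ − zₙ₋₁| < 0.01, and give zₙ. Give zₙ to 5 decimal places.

n = 4, zₙ = 0.44503

f(-0.02) = 1.0490013, f(0.96) = -0.9995071
z₂ = 0.9600000 − (-0.9995071)·(0.9800000)/(-2.0485085) = 0.4818389;  |Δ| = 0.4781611
f(0.4818389) = -0.0762015
z₃ = 0.4818389 − (-0.0762015)·(-0.4781611)/(0.9233056) = 0.4423757;  |Δ| = 0.0394632
f(0.4423757) = 0.0054871
z₄ = 0.4423757 − 0.0054871·(-0.0394632)/(0.0816887) = 0.4450265;  |Δ| = 0.0026508
|z₄ − z₃| = 0.0026508 < 0.01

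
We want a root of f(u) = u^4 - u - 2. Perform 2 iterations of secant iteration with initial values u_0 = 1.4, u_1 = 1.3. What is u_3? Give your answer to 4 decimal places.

f(1.4) = 0.441600, f(1.3) = -0.443900
u_2 = 1.300000 − (-0.443900)·(1.300000 − 1.400000) / (-0.443900 − 0.441600) = 1.300000 − (0.044390)/(-0.885500) = 1.350130
f(1.350130) = -0.027345
u_3 = 1.350130 − (-0.027345)·(1.350130 − 1.300000) / (-0.027345 − (-0.443900)) = 1.350130 − (-0.001371)/(0.416555) = 1.353421

1.3534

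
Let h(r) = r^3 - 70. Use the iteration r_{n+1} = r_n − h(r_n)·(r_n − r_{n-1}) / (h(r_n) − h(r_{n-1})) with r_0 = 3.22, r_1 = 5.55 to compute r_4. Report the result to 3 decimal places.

4.127

h(3.22) = -36.61375, h(5.55) = 100.95387
r_2 = 5.55000 − 100.95387·(5.55000 − 3.22000) / (100.95387 − (-36.61375)) = 5.55000 − (235.22253)/(137.56763) = 3.84013
h(3.84013) = -13.37107
r_3 = 3.84013 − (-13.37107)·(3.84013 − 5.55000) / (-13.37107 − 100.95387) = 3.84013 − (22.86277)/(-114.32495) = 4.04011
h(4.04011) = -4.05524
r_4 = 4.04011 − (-4.05524)·(4.04011 − 3.84013) / (-4.05524 − (-13.37107)) = 4.04011 − (-0.81097)/(9.31583) = 4.12717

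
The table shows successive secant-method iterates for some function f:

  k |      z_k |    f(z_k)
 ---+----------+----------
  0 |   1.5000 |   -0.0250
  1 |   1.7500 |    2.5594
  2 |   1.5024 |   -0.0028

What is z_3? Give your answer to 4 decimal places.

1.5027

z_3 = 1.5024 − (-0.0028)·(1.5024 − 1.7500) / (-0.0028 − 2.5594)
   = 1.5024 − (0.000693)/(-2.562200) = 1.502671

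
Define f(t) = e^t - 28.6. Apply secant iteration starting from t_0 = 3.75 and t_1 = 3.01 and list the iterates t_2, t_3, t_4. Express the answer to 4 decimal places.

3.2867, 3.3657, 3.3530

f(3.75) = 13.921082, f(3.01) = -8.312600
t_2 = 3.010000 − (-8.312600)·(3.010000 − 3.750000) / (-8.312600 − 13.921082) = 3.010000 − (6.151324)/(-22.233682) = 3.286667
f(3.286667) = -1.846457
t_3 = 3.286667 − (-1.846457)·(3.286667 − 3.010000) / (-1.846457 − (-8.312600)) = 3.286667 − (-0.510854)/(6.466143) = 3.365671
f(3.365671) = 0.352926
t_4 = 3.365671 − 0.352926·(3.365671 − 3.286667) / (0.352926 − (-1.846457)) = 3.365671 − (0.027883)/(2.199384) = 3.352994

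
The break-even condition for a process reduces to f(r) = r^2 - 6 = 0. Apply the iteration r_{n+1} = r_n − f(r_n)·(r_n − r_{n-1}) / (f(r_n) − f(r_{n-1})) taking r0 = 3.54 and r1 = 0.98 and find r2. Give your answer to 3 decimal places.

f(3.54) = 6.53160, f(0.98) = -5.03960
r2 = 0.98000 − (-5.03960)·(0.98000 − 3.54000) / (-5.03960 − 6.53160) = 0.98000 − (12.90138)/(-11.57120) = 2.09496

2.095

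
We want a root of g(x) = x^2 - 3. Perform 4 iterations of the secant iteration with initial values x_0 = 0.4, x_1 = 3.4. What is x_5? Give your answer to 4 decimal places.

g(0.4) = -2.840000, g(3.4) = 8.560000
x_2 = 3.400000 − 8.560000·(3.400000 − 0.400000) / (8.560000 − (-2.840000)) = 3.400000 − (25.680000)/(11.400000) = 1.147368
g(1.147368) = -1.683546
x_3 = 1.147368 − (-1.683546)·(1.147368 − 3.400000) / (-1.683546 − 8.560000) = 1.147368 − (3.792408)/(-10.243546) = 1.517593
g(1.517593) = -0.696913
x_4 = 1.517593 − (-0.696913)·(1.517593 − 1.147368) / (-0.696913 − (-1.683546)) = 1.517593 − (-0.258014)/(0.986633) = 1.779102
g(1.779102) = 0.165204
x_5 = 1.779102 − 0.165204·(1.779102 − 1.517593) / (0.165204 − (-0.696913)) = 1.779102 − (0.043203)/(0.862117) = 1.728990

1.7290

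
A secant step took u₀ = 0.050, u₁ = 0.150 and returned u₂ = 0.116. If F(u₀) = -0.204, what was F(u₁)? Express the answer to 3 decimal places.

0.105

The secant line through (0.050, -0.204) and (0.150, F(u₁)) crosses zero at u₂ = 0.116.
So (0.050, -0.204), (0.150, F(u₁)), (0.116, 0) are collinear:
F(u₁) = -0.204 · (0.150 − 0.116) / (0.050 − 0.116) = -0.204 · (0.03400)/(-0.06600) = 0.10509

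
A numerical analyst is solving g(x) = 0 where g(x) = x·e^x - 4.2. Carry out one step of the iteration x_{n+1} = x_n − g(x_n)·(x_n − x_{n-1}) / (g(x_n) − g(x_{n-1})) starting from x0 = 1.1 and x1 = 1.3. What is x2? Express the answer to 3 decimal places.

1.222

g(1.1) = -0.89542, g(1.3) = 0.57009
x2 = 1.30000 − 0.57009·(1.30000 − 1.10000) / (0.57009 − (-0.89542)) = 1.30000 − (0.11402)/(1.46550) = 1.22220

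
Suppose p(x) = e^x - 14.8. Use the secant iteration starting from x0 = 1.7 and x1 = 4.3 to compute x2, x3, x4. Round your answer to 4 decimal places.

2.0554, 2.2935, 2.8481

p(1.7) = -9.326053, p(4.3) = 58.899794
x2 = 4.300000 − 58.899794·(4.300000 − 1.700000) / (58.899794 − (-9.326053)) = 4.300000 − (153.139464)/(68.225846) = 2.055404
p(2.055404) = -6.990008
x3 = 2.055404 − (-6.990008)·(2.055404 − 4.300000) / (-6.990008 − 58.899794) = 2.055404 − (15.689744)/(-65.889801) = 2.293525
p(2.293525) = -4.890192
x4 = 2.293525 − (-4.890192)·(2.293525 − 2.055404) / (-4.890192 − (-6.990008)) = 2.293525 − (-1.164457)/(2.099815) = 2.848077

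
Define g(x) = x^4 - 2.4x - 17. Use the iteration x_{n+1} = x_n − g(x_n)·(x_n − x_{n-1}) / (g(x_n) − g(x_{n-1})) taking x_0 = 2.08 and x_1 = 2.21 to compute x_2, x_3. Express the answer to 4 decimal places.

2.1682, 2.1708

g(2.08) = -3.274263, g(2.21) = 1.550433
x_2 = 2.210000 − 1.550433·(2.210000 − 2.080000) / (1.550433 − (-3.274263)) = 2.210000 − (0.201556)/(4.824696) = 2.168224
g(2.168224) = -0.102498
x_3 = 2.168224 − (-0.102498)·(2.168224 − 2.210000) / (-0.102498 − 1.550433) = 2.168224 − (0.004282)/(-1.652931) = 2.170815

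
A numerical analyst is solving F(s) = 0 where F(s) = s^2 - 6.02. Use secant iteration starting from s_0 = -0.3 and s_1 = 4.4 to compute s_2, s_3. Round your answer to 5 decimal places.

F(-0.3) = -5.9300000, F(4.4) = 13.3400000
s_2 = 4.4000000 − 13.3400000·(4.4000000 − (-0.3000000)) / (13.3400000 − (-5.9300000)) = 4.4000000 − (62.6980000)/(19.2700000) = 1.1463415
F(1.1463415) = -4.7059012
s_3 = 1.1463415 − (-4.7059012)·(1.1463415 − 4.4000000) / (-4.7059012 − 13.3400000) = 1.1463415 − (15.3113958)/(-18.0459012) = 1.9948109

1.14634, 1.99481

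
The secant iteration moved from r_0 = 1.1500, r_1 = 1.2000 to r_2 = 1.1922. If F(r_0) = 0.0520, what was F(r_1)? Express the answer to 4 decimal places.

The secant line through (1.1500, 0.0520) and (1.2000, F(r_1)) crosses zero at r_2 = 1.1922.
So (1.1500, 0.0520), (1.2000, F(r_1)), (1.1922, 0) are collinear:
F(r_1) = 0.0520 · (1.2000 − 1.1922) / (1.1500 − 1.1922) = 0.0520 · (0.007800)/(-0.042200) = -0.009611

-0.0096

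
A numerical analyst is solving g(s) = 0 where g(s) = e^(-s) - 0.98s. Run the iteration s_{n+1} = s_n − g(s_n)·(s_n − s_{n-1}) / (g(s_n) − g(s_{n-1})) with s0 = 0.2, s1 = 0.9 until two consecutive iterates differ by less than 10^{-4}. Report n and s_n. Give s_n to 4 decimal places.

n = 5, s_n = 0.5745

g(0.2) = 0.622731, g(0.9) = -0.475430
s2 = 0.900000 − (-0.475430)·(0.700000)/(-1.098161) = 0.596947;  |Δ| = 0.303053
g(0.596947) = -0.034518
s3 = 0.596947 − (-0.034518)·(-0.303053)/(0.440912) = 0.573221;  |Δ| = 0.023725
g(0.573221) = 0.001950
s4 = 0.573221 − 0.001950·(-0.023725)/(0.036468) = 0.574490;  |Δ| = 0.001268
g(0.574490) = -0.000008
s5 = 0.574490 − (-0.000008)·(0.001268)/(-0.001958) = 0.574485;  |Δ| = 0.000005
|s5 − s4| = 0.000005 < 10^{-4}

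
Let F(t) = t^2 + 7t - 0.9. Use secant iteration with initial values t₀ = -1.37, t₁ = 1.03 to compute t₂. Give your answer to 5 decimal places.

-0.07674

F(-1.37) = -8.6131000, F(1.03) = 7.3709000
t₂ = 1.0300000 − 7.3709000·(1.0300000 − (-1.3700000)) / (7.3709000 − (-8.6131000)) = 1.0300000 − (17.6901600)/(15.9840000) = -0.0767417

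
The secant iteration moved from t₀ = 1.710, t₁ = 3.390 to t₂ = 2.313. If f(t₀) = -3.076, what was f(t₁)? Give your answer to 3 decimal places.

5.494

The secant line through (1.710, -3.076) and (3.390, f(t₁)) crosses zero at t₂ = 2.313.
So (1.710, -3.076), (3.390, f(t₁)), (2.313, 0) are collinear:
f(t₁) = -3.076 · (3.390 − 2.313) / (1.710 − 2.313) = -3.076 · (1.07700)/(-0.60300) = 5.49395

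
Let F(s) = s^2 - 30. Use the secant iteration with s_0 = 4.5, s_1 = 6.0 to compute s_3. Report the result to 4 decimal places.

F(4.5) = -9.750000, F(6.0) = 6.000000
s_2 = 6.000000 − 6.000000·(6.000000 − 4.500000) / (6.000000 − (-9.750000)) = 6.000000 − (9.000000)/(15.750000) = 5.428571
F(5.428571) = -0.530612
s_3 = 5.428571 − (-0.530612)·(5.428571 − 6.000000) / (-0.530612 − 6.000000) = 5.428571 − (0.303207)/(-6.530612) = 5.475000

5.4750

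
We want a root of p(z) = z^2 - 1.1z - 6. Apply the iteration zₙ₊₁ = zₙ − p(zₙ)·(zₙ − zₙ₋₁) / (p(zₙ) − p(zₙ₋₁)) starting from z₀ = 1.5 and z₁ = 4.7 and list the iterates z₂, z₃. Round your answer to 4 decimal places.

2.5588, 2.9269

p(1.5) = -5.400000, p(4.7) = 10.920000
z₂ = 4.700000 − 10.920000·(4.700000 − 1.500000) / (10.920000 − (-5.400000)) = 4.700000 − (34.944000)/(16.320000) = 2.558824
p(2.558824) = -2.267128
z₃ = 2.558824 − (-2.267128)·(2.558824 − 4.700000) / (-2.267128 − 10.920000) = 2.558824 − (4.854321)/(-13.187128) = 2.926934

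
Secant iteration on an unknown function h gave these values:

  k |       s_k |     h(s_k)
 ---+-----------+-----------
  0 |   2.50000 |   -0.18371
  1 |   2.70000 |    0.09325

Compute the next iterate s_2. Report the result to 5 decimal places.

2.63266

s_2 = 2.70000 − 0.09325·(2.70000 − 2.50000) / (0.09325 − (-0.18371))
   = 2.70000 − (0.0186500)/(0.2769600) = 2.6326618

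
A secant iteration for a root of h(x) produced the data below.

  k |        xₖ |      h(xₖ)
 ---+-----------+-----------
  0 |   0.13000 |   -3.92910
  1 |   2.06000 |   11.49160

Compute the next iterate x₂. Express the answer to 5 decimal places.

x₂ = 2.06000 − 11.49160·(2.06000 − 0.13000) / (11.49160 − (-3.92910))
   = 2.06000 − (22.1787880)/(15.4207000) = 0.6217522

0.62175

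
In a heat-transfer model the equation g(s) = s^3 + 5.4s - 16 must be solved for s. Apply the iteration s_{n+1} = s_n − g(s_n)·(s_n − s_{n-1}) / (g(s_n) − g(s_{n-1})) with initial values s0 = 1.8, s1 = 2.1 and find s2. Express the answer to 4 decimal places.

g(1.8) = -0.448000, g(2.1) = 4.601000
s2 = 2.100000 − 4.601000·(2.100000 − 1.800000) / (4.601000 − (-0.448000)) = 2.100000 − (1.380300)/(5.049000) = 1.826619

1.8266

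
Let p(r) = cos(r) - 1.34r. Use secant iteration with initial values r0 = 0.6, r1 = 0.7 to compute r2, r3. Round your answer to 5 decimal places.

0.61097, 0.61117

p(0.6) = 0.0213356, p(0.7) = -0.1731578
r2 = 0.7000000 − (-0.1731578)·(0.7000000 − 0.6000000) / (-0.1731578 − 0.0213356) = 0.7000000 − (-0.0173158)/(-0.1944934) = 0.6109698
p(0.6109698) = 0.0003925
r3 = 0.6109698 − 0.0003925·(0.6109698 − 0.7000000) / (0.0003925 − (-0.1731578)) = 0.6109698 − (-0.0000349)/(0.1735503) = 0.6111712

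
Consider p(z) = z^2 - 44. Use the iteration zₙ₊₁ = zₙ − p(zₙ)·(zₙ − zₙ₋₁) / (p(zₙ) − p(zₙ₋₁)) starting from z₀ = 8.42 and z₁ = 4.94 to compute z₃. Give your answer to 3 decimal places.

p(8.42) = 26.89640, p(4.94) = -19.59640
z₂ = 4.94000 − (-19.59640)·(4.94000 − 8.42000) / (-19.59640 − 26.89640) = 4.94000 − (68.19547)/(-46.49280) = 6.40680
p(6.40680) = -2.95296
z₃ = 6.40680 − (-2.95296)·(6.40680 − 4.94000) / (-2.95296 − (-19.59640)) = 6.40680 − (-4.33139)/(16.64344) = 6.66704

6.667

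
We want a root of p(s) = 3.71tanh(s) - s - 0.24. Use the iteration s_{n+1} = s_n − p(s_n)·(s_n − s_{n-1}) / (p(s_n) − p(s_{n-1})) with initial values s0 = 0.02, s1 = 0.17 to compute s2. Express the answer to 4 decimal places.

p(0.02) = -0.185810, p(0.17) = 0.214694
s2 = 0.170000 − 0.214694·(0.170000 − 0.020000) / (0.214694 − (-0.185810)) = 0.170000 − (0.032204)/(0.400504) = 0.089591

0.0896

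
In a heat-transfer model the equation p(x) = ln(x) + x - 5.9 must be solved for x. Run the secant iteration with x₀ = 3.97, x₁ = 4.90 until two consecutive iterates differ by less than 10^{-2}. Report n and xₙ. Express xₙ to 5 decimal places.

n = 3, xₙ = 4.41495

p(3.97) = -0.5512339, p(4.90) = 0.5892352
x₂ = 4.9000000 − 0.5892352·(0.9300000)/(1.1404691) = 4.4195058;  |Δ| = 0.4804942
p(4.4195058) = 0.0055337
x₃ = 4.4195058 − 0.0055337·(-0.4804942)/(-0.5837015) = 4.4149506;  |Δ| = 0.0045553
|x₃ − x₂| = 0.0045553 < 10^{-2}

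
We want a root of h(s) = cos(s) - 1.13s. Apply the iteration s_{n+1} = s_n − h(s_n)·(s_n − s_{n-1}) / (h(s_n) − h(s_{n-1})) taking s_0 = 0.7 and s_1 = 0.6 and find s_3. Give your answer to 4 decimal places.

h(0.7) = -0.026158, h(0.6) = 0.147336
s_2 = 0.600000 − 0.147336·(0.600000 − 0.700000) / (0.147336 − (-0.026158)) = 0.600000 − (-0.014734)/(0.173493) = 0.684923
h(0.684923) = 0.000505
s_3 = 0.684923 − 0.000505·(0.684923 − 0.600000) / (0.000505 − 0.147336) = 0.684923 − (0.000043)/(-0.146831) = 0.685215

0.6852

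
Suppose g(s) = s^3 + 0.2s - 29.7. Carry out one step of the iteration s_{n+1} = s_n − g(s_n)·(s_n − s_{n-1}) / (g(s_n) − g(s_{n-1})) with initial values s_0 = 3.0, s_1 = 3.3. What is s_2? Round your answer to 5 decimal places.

g(3.0) = -2.1000000, g(3.3) = 6.8970000
s_2 = 3.3000000 − 6.8970000·(3.3000000 − 3.0000000) / (6.8970000 − (-2.1000000)) = 3.3000000 − (2.0691000)/(8.9970000) = 3.0700233

3.07002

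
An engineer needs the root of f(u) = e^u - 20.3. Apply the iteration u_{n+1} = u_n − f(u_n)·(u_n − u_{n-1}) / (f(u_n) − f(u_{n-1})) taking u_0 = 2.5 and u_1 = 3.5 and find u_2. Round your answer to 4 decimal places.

f(2.5) = -8.117506, f(3.5) = 12.815452
u_2 = 3.500000 − 12.815452·(3.500000 − 2.500000) / (12.815452 − (-8.117506)) = 3.500000 − (12.815452)/(20.932958) = 2.887786

2.8878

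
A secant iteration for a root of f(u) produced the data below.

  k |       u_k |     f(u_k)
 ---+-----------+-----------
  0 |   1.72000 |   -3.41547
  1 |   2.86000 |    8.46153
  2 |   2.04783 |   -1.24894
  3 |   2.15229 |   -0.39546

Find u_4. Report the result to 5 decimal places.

u_4 = 2.15229 − (-0.39546)·(2.15229 − 2.04783) / (-0.39546 − (-1.24894))
   = 2.15229 − (-0.0413098)/(0.8534800) = 2.2006915

2.20069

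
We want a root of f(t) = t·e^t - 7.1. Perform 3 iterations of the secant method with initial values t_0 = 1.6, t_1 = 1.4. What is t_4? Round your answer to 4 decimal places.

1.5329

f(1.6) = 0.824852, f(1.4) = -1.422720
t_2 = 1.400000 − (-1.422720)·(1.400000 − 1.600000) / (-1.422720 − 0.824852) = 1.400000 − (0.284544)/(-2.247572) = 1.526601
f(1.526601) = -0.073814
t_3 = 1.526601 − (-0.073814)·(1.526601 − 1.400000) / (-0.073814 − (-1.422720)) = 1.526601 − (-0.009345)/(1.348906) = 1.533528
f(1.533528) = 0.007137
t_4 = 1.533528 − 0.007137·(1.533528 − 1.526601) / (0.007137 − (-0.073814)) = 1.533528 − (0.000049)/(0.080951) = 1.532918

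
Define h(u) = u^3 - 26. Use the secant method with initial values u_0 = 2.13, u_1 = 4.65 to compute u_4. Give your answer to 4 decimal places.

h(2.13) = -16.336403, h(4.65) = 74.544625
u_2 = 4.650000 − 74.544625·(4.650000 − 2.130000) / (74.544625 − (-16.336403)) = 4.650000 − (187.852455)/(90.881028) = 2.582985
h(2.582985) = -8.766812
u_3 = 2.582985 − (-8.766812)·(2.582985 − 4.650000) / (-8.766812 − 74.544625) = 2.582985 − (18.121134)/(-83.311437) = 2.800496
h(2.800496) = -4.036340
u_4 = 2.800496 − (-4.036340)·(2.800496 − 2.582985) / (-4.036340 − (-8.766812)) = 2.800496 − (-0.877947)/(4.730473) = 2.986090

2.9861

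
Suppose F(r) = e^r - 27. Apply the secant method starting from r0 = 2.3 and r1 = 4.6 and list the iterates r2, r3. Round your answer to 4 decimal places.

2.7375, 2.9935

F(2.3) = -17.025818, F(4.6) = 72.484316
r2 = 4.600000 − 72.484316·(4.600000 − 2.300000) / (72.484316 − (-17.025818)) = 4.600000 − (166.713926)/(89.510133) = 2.737485
F(2.737485) = -11.551909
r3 = 2.737485 − (-11.551909)·(2.737485 − 4.600000) / (-11.551909 − 72.484316) = 2.737485 − (21.515598)/(-84.036225) = 2.993513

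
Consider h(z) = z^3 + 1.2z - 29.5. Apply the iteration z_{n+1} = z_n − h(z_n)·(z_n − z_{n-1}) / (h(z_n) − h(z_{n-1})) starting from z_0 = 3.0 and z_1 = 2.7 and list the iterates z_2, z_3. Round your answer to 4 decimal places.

h(3.0) = 1.100000, h(2.7) = -6.577000
z_2 = 2.700000 − (-6.577000)·(2.700000 − 3.000000) / (-6.577000 − 1.100000) = 2.700000 − (1.973100)/(-7.677000) = 2.957014
h(2.957014) = -0.095642
z_3 = 2.957014 − (-0.095642)·(2.957014 − 2.700000) / (-0.095642 − (-6.577000)) = 2.957014 − (-0.024581)/(6.481358) = 2.960807

2.9570, 2.9608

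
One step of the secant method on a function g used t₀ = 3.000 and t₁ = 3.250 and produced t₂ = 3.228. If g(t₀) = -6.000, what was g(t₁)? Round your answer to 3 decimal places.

The secant line through (3.000, -6.000) and (3.250, g(t₁)) crosses zero at t₂ = 3.228.
So (3.000, -6.000), (3.250, g(t₁)), (3.228, 0) are collinear:
g(t₁) = -6.000 · (3.250 − 3.228) / (3.000 − 3.228) = -6.000 · (0.02200)/(-0.22800) = 0.57895

0.579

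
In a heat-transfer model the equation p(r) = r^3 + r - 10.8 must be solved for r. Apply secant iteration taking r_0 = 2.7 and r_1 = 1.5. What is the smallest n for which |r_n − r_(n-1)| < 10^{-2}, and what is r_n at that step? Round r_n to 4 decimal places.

n = 5, r_n = 2.0598

p(2.7) = 11.583000, p(1.5) = -5.925000
r_2 = 1.500000 − (-5.925000)·(-1.200000)/(-17.508000) = 1.906100;  |Δ| = 0.406100
p(1.906100) = -1.968624
r_3 = 1.906100 − (-1.968624)·(0.406100)/(3.956376) = 2.108168;  |Δ| = 0.202068
p(2.108168) = 0.677657
r_4 = 2.108168 − 0.677657·(0.202068)/(2.646281) = 2.056423;  |Δ| = 0.051745
p(2.056423) = -0.047221
r_5 = 2.056423 − (-0.047221)·(-0.051745)/(-0.724878) = 2.059794;  |Δ| = 0.003371
|r_5 − r_4| = 0.003371 < 10^{-2}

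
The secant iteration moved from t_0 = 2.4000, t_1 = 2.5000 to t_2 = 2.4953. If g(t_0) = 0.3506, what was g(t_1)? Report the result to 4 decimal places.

The secant line through (2.4000, 0.3506) and (2.5000, g(t_1)) crosses zero at t_2 = 2.4953.
So (2.4000, 0.3506), (2.5000, g(t_1)), (2.4953, 0) are collinear:
g(t_1) = 0.3506 · (2.5000 − 2.4953) / (2.4000 − 2.4953) = 0.3506 · (0.004700)/(-0.095300) = -0.017291

-0.0173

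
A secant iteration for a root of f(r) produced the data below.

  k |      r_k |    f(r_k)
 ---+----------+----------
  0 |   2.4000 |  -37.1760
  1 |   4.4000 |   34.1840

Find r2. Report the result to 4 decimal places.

r2 = 4.4000 − 34.1840·(4.4000 − 2.4000) / (34.1840 − (-37.1760))
   = 4.4000 − (68.368000)/(71.360000) = 3.441928

3.4419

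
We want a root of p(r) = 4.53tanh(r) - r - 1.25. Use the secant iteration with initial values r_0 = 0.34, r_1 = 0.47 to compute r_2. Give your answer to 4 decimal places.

p(0.34) = -0.106527, p(0.47) = 0.265043
r_2 = 0.470000 − 0.265043·(0.470000 − 0.340000) / (0.265043 − (-0.106527)) = 0.470000 − (0.034456)/(0.371570) = 0.377270

0.3773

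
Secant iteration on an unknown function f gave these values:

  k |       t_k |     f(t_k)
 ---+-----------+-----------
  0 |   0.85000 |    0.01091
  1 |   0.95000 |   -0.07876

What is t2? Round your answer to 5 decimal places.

t2 = 0.95000 − (-0.07876)·(0.95000 − 0.85000) / (-0.07876 − 0.01091)
   = 0.95000 − (-0.0078760)/(-0.0896700) = 0.8621668

0.86217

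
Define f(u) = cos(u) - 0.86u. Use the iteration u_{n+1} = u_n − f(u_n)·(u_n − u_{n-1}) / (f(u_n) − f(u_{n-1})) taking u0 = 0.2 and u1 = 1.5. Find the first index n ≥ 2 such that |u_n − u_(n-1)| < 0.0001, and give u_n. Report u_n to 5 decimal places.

f(0.2) = 0.8080666, f(1.5) = -1.2192628
u2 = 1.5000000 − (-1.2192628)·(1.3000000)/(-2.0273294) = 0.7181627;  |Δ| = 0.7818373
f(0.7181627) = 0.1353960
u3 = 0.7181627 − 0.1353960·(-0.7818373)/(1.3546588) = 0.7963061;  |Δ| = 0.0781434
f(0.7963061) = 0.0145285
u4 = 0.7963061 − 0.0145285·(0.0781434)/(-0.1208674) = 0.8056991;  |Δ| = 0.0093930
f(0.8056991) = -0.0002941
u5 = 0.8056991 − (-0.0002941)·(0.0093930)/(-0.0148226) = 0.8055127;  |Δ| = 0.0001864
f(0.8055127) = 0.0000006
u6 = 0.8055127 − 0.0000006·(-0.0001864)/(0.0002947) = 0.8055131;  |Δ| = 0.0000004
|u6 − u5| = 0.0000004 < 0.0001

n = 6, u_n = 0.80551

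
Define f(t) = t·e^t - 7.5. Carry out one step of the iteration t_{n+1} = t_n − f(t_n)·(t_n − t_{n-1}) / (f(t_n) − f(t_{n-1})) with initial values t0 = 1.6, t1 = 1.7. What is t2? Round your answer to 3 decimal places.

f(1.6) = 0.42485, f(1.7) = 1.80571
t2 = 1.70000 − 1.80571·(1.70000 − 1.60000) / (1.80571 − 0.42485) = 1.70000 − (0.18057)/(1.38086) = 1.56923

1.569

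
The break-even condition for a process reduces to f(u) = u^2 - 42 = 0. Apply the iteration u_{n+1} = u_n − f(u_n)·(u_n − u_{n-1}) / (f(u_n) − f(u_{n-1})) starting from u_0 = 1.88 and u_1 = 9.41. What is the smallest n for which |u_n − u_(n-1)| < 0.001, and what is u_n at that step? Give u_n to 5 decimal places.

n = 6, u_n = 6.48074

f(1.88) = -38.4656000, f(9.41) = 46.5481000
u_2 = 9.4100000 − 46.5481000·(7.5300000)/(85.0137000) = 5.2870505;  |Δ| = 4.1229495
f(5.2870505) = -14.0470971
u_3 = 5.2870505 − (-14.0470971)·(-4.1229495)/(-60.5951971) = 6.2428271;  |Δ| = 0.9557766
f(6.2428271) = -3.0271098
u_4 = 6.2428271 − (-3.0271098)·(0.9557766)/(11.0199874) = 6.5053719;  |Δ| = 0.2625448
f(6.5053719) = 0.3198640
u_5 = 6.5053719 − 0.3198640·(0.2625448)/(3.3469738) = 6.4802810;  |Δ| = 0.0250909
f(6.4802810) = -0.0059579
u_6 = 6.4802810 − (-0.0059579)·(-0.0250909)/(-0.3258219) = 6.4807398;  |Δ| = 0.0004588
|u_6 − u_5| = 0.0004588 < 0.001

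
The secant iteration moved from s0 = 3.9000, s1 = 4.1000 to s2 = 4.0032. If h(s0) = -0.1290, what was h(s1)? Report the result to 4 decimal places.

0.1210

The secant line through (3.9000, -0.1290) and (4.1000, h(s1)) crosses zero at s2 = 4.0032.
So (3.9000, -0.1290), (4.1000, h(s1)), (4.0032, 0) are collinear:
h(s1) = -0.1290 · (4.1000 − 4.0032) / (3.9000 − 4.0032) = -0.1290 · (0.096800)/(-0.103200) = 0.121000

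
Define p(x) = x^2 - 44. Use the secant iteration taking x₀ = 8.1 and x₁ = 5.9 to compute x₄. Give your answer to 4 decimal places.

6.6332

p(8.1) = 21.610000, p(5.9) = -9.190000
x₂ = 5.900000 − (-9.190000)·(5.900000 − 8.100000) / (-9.190000 − 21.610000) = 5.900000 − (20.218000)/(-30.800000) = 6.556429
p(6.556429) = -1.013244
x₃ = 6.556429 − (-1.013244)·(6.556429 − 5.900000) / (-1.013244 − (-9.190000)) = 6.556429 − (-0.665123)/(8.176756) = 6.637772
p(6.637772) = 0.060013
x₄ = 6.637772 − 0.060013·(6.637772 − 6.556429) / (0.060013 − (-1.013244)) = 6.637772 − (0.004882)/(1.073257) = 6.633223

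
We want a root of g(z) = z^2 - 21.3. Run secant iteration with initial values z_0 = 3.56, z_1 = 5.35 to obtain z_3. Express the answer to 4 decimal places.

4.6087

g(3.56) = -8.626400, g(5.35) = 7.322500
z_2 = 5.350000 − 7.322500·(5.350000 − 3.560000) / (7.322500 − (-8.626400)) = 5.350000 − (13.107275)/(15.948900) = 4.528171
g(4.528171) = -0.795671
z_3 = 4.528171 − (-0.795671)·(4.528171 − 5.350000) / (-0.795671 − 7.322500) = 4.528171 − (0.653906)/(-8.118171) = 4.608719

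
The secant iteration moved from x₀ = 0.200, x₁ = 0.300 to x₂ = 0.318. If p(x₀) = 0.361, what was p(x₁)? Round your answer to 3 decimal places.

0.055

The secant line through (0.200, 0.361) and (0.300, p(x₁)) crosses zero at x₂ = 0.318.
So (0.200, 0.361), (0.300, p(x₁)), (0.318, 0) are collinear:
p(x₁) = 0.361 · (0.300 − 0.318) / (0.200 − 0.318) = 0.361 · (-0.01800)/(-0.11800) = 0.05507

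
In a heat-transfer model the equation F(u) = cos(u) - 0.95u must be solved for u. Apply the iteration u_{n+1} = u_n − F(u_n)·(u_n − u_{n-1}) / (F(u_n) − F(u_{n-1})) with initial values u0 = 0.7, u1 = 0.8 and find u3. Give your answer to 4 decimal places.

0.7617

F(0.7) = 0.099842, F(0.8) = -0.063293
u2 = 0.800000 − (-0.063293)·(0.800000 − 0.700000) / (-0.063293 − 0.099842) = 0.800000 − (-0.006329)/(-0.163135) = 0.761202
F(0.761202) = 0.000865
u3 = 0.761202 − 0.000865·(0.761202 − 0.800000) / (0.000865 − (-0.063293)) = 0.761202 − (-0.000034)/(0.064159) = 0.761725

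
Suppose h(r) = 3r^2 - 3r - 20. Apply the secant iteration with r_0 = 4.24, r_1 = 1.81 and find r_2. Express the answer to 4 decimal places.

2.8398

h(4.24) = 21.212800, h(1.81) = -15.601700
r_2 = 1.810000 − (-15.601700)·(1.810000 − 4.240000) / (-15.601700 − 21.212800) = 1.810000 − (37.912131)/(-36.814500) = 2.839815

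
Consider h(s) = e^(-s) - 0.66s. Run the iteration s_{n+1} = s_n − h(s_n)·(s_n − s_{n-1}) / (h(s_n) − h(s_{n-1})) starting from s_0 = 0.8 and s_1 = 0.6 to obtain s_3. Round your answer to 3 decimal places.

h(0.8) = -0.07867, h(0.6) = 0.15281
s_2 = 0.60000 − 0.15281·(0.60000 − 0.80000) / (0.15281 − (-0.07867)) = 0.60000 − (-0.03056)/(0.23148) = 0.73203
h(0.73203) = -0.00221
s_3 = 0.73203 − (-0.00221)·(0.73203 − 0.60000) / (-0.00221 − 0.15281) = 0.73203 − (-0.00029)/(-0.15502) = 0.73015

0.730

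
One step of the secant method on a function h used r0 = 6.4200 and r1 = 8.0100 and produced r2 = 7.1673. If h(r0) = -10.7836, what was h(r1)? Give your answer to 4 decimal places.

12.1602

The secant line through (6.4200, -10.7836) and (8.0100, h(r1)) crosses zero at r2 = 7.1673.
So (6.4200, -10.7836), (8.0100, h(r1)), (7.1673, 0) are collinear:
h(r1) = -10.7836 · (8.0100 − 7.1673) / (6.4200 − 7.1673) = -10.7836 · (0.842700)/(-0.747300) = 12.160230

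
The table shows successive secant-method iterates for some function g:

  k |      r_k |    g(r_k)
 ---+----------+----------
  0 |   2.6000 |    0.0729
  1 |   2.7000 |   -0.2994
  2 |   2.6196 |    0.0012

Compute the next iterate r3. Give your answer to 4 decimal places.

r3 = 2.6196 − 0.0012·(2.6196 − 2.7000) / (0.0012 − (-0.2994))
   = 2.6196 − (-0.000096)/(0.300600) = 2.619921

2.6199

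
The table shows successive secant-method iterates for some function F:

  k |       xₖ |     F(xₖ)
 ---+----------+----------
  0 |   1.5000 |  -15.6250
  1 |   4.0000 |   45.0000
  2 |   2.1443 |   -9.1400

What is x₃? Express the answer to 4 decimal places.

x₃ = 2.1443 − (-9.1400)·(2.1443 − 4.0000) / (-9.1400 − 45.0000)
   = 2.1443 − (16.961098)/(-54.140000) = 2.457582

2.4576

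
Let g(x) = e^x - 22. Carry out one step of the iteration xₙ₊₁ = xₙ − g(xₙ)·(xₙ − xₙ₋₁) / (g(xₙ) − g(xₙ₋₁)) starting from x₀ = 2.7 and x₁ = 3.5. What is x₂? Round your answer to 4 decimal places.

3.0124

g(2.7) = -7.120268, g(3.5) = 11.115452
x₂ = 3.500000 − 11.115452·(3.500000 − 2.700000) / (11.115452 − (-7.120268)) = 3.500000 − (8.892362)/(18.235720) = 3.012366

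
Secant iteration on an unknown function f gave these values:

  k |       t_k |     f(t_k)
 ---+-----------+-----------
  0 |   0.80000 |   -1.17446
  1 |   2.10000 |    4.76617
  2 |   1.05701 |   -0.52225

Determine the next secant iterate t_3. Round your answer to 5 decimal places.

t_3 = 1.05701 − (-0.52225)·(1.05701 − 2.10000) / (-0.52225 − 4.76617)
   = 1.05701 − (0.5447015)/(-5.2884200) = 1.1600089

1.16001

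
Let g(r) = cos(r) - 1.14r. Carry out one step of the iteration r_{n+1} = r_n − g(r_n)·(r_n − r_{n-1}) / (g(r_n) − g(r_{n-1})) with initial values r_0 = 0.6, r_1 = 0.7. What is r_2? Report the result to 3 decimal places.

g(0.6) = 0.14134, g(0.7) = -0.03316
r_2 = 0.70000 − (-0.03316)·(0.70000 − 0.60000) / (-0.03316 − 0.14134) = 0.70000 − (-0.00332)/(-0.17449) = 0.68100

0.681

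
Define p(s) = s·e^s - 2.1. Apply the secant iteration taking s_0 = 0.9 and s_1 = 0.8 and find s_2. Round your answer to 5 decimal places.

0.87377

p(0.9) = 0.1136428, p(0.8) = -0.3195673
s_2 = 0.8000000 − (-0.3195673)·(0.8000000 − 0.9000000) / (-0.3195673 − 0.1136428) = 0.8000000 − (0.0319567)/(-0.4332101) = 0.8737673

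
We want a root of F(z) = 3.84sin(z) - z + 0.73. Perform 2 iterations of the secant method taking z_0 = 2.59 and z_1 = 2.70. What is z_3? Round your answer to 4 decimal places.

2.6254

F(2.59) = 0.152330, F(2.70) = -0.328861
z_2 = 2.700000 − (-0.328861)·(2.700000 − 2.590000) / (-0.328861 − 0.152330) = 2.700000 − (-0.036175)/(-0.481192) = 2.624823
F(2.624823) = 0.002424
z_3 = 2.624823 − 0.002424·(2.624823 − 2.700000) / (0.002424 − (-0.328861)) = 2.624823 − (-0.000182)/(0.331285) = 2.625373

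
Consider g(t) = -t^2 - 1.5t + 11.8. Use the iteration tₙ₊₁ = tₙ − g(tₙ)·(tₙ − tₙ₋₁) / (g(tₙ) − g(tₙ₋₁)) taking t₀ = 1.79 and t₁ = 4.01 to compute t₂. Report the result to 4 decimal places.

2.5997

g(1.79) = 5.910900, g(4.01) = -10.295100
t₂ = 4.010000 − (-10.295100)·(4.010000 − 1.790000) / (-10.295100 − 5.910900) = 4.010000 − (-22.855122)/(-16.206000) = 2.599712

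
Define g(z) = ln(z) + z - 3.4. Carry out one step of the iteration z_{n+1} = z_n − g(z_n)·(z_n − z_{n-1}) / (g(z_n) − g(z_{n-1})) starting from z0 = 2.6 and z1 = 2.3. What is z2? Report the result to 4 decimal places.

g(2.6) = 0.155511, g(2.3) = -0.267091
z2 = 2.300000 − (-0.267091)·(2.300000 − 2.600000) / (-0.267091 − 0.155511) = 2.300000 − (0.080127)/(-0.422602) = 2.489604

2.4896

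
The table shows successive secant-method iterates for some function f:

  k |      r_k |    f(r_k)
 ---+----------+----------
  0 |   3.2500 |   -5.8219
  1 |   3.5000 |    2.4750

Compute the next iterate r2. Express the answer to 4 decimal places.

r2 = 3.5000 − 2.4750·(3.5000 − 3.2500) / (2.4750 − (-5.8219))
   = 3.5000 − (0.618750)/(8.296900) = 3.425424

3.4254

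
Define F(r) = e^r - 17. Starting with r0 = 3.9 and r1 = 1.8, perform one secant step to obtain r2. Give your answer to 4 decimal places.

F(3.9) = 32.402449, F(1.8) = -10.950353
r2 = 1.800000 − (-10.950353)·(1.800000 − 3.900000) / (-10.950353 − 32.402449) = 1.800000 − (22.995740)/(-43.352802) = 2.330433

2.3304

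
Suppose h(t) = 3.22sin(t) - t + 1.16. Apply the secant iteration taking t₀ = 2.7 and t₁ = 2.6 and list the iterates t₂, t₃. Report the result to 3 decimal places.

h(2.7) = -0.16384, h(2.6) = 0.21991
t₂ = 2.60000 − 0.21991·(2.60000 − 2.70000) / (0.21991 − (-0.16384)) = 2.60000 − (-0.02199)/(0.38375) = 2.65731
h(2.65731) = 0.00185
t₃ = 2.65731 − 0.00185·(2.65731 − 2.60000) / (0.00185 − 0.21991) = 2.65731 − (0.00011)/(-0.21806) = 2.65779

2.657, 2.658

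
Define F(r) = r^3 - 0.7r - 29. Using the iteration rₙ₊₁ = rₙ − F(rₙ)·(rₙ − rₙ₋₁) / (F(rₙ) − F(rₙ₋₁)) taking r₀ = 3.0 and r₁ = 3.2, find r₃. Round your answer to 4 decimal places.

3.1482

F(3.0) = -4.100000, F(3.2) = 1.528000
r₂ = 3.200000 − 1.528000·(3.200000 − 3.000000) / (1.528000 − (-4.100000)) = 3.200000 − (0.305600)/(5.628000) = 3.145700
F(3.145700) = -0.073939
r₃ = 3.145700 − (-0.073939)·(3.145700 − 3.200000) / (-0.073939 − 1.528000) = 3.145700 − (0.004015)/(-1.601939) = 3.148206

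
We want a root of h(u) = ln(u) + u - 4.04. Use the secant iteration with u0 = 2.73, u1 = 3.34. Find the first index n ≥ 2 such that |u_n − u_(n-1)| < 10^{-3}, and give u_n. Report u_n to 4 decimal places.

n = 4, u_n = 2.9561

h(2.73) = -0.305698, h(3.34) = 0.505971
u2 = 3.340000 − 0.505971·(0.610000)/(0.811669) = 2.959744;  |Δ| = 0.380256
h(2.959744) = 0.004847
u3 = 2.959744 − 0.004847·(-0.380256)/(-0.501124) = 2.956066;  |Δ| = 0.003678
h(2.956066) = -0.000074
u4 = 2.956066 − (-0.000074)·(-0.003678)/(-0.004921) = 2.956122;  |Δ| = 0.000056
|u4 − u3| = 0.000056 < 10^{-3}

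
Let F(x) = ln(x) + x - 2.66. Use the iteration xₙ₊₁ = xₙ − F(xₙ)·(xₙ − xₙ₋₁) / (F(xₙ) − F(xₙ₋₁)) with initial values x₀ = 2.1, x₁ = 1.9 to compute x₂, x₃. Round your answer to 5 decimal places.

F(2.1) = 0.1819373, F(1.9) = -0.1181461
x₂ = 1.9000000 − (-0.1181461)·(1.9000000 − 2.1000000) / (-0.1181461 − 0.1819373) = 1.9000000 − (0.0236292)/(-0.3000835) = 1.9787422
F(1.9787422) = 0.0012035
x₃ = 1.9787422 − 0.0012035·(1.9787422 − 1.9000000) / (0.0012035 − (-0.1181461)) = 1.9787422 − (0.0000948)/(0.1193497) = 1.9779481

1.97874, 1.97795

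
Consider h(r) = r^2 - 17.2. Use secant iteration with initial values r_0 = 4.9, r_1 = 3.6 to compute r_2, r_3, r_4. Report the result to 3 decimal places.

h(4.9) = 6.81000, h(3.6) = -4.24000
r_2 = 3.60000 − (-4.24000)·(3.60000 − 4.90000) / (-4.24000 − 6.81000) = 3.60000 − (5.51200)/(-11.05000) = 4.09882
h(4.09882) = -0.39965
r_3 = 4.09882 − (-0.39965)·(4.09882 − 3.60000) / (-0.39965 − (-4.24000)) = 4.09882 − (-0.19935)/(3.84035) = 4.15073
h(4.15073) = 0.02859
r_4 = 4.15073 − 0.02859·(4.15073 − 4.09882) / (0.02859 − (-0.39965)) = 4.15073 − (0.00148)/(0.42823) = 4.14727

4.099, 4.151, 4.147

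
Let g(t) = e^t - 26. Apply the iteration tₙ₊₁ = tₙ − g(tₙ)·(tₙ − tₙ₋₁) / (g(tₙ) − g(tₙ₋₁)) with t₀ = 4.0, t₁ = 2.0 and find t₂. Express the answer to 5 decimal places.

2.78845

g(4.0) = 28.5981500, g(2.0) = -18.6109439
t₂ = 2.0000000 − (-18.6109439)·(2.0000000 − 4.0000000) / (-18.6109439 − 28.5981500) = 2.0000000 − (37.2218878)/(-47.2090939) = 2.7884474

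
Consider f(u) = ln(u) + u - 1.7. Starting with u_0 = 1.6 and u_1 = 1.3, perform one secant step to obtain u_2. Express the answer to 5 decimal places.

1.38134

f(1.6) = 0.3700036, f(1.3) = -0.1376357
u_2 = 1.3000000 − (-0.1376357)·(1.3000000 − 1.6000000) / (-0.1376357 − 0.3700036) = 1.3000000 − (0.0412907)/(-0.5076394) = 1.3813387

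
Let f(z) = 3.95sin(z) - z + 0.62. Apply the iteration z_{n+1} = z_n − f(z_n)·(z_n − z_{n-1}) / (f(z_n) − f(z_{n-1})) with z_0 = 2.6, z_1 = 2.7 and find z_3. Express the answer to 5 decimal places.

2.61278

f(2.6) = 0.0562304, f(2.7) = -0.3918495
z_2 = 2.7000000 − (-0.3918495)·(2.7000000 − 2.6000000) / (-0.3918495 − 0.0562304) = 2.7000000 − (-0.0391849)/(-0.4480799) = 2.6125492
f(2.6125492) = 0.0010466
z_3 = 2.6125492 − 0.0010466·(2.6125492 − 2.7000000) / (0.0010466 − (-0.3918495)) = 2.6125492 − (-0.0000915)/(0.3928961) = 2.6127821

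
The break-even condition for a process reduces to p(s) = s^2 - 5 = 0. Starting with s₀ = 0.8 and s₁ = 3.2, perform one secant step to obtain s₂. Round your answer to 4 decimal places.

p(0.8) = -4.360000, p(3.2) = 5.240000
s₂ = 3.200000 − 5.240000·(3.200000 − 0.800000) / (5.240000 − (-4.360000)) = 3.200000 − (12.576000)/(9.600000) = 1.890000

1.8900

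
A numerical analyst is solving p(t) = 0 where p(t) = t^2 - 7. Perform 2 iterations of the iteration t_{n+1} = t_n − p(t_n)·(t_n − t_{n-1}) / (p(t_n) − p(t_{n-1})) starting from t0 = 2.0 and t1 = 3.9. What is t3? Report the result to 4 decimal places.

p(2.0) = -3.000000, p(3.9) = 8.210000
t2 = 3.900000 − 8.210000·(3.900000 − 2.000000) / (8.210000 − (-3.000000)) = 3.900000 − (15.599000)/(11.210000) = 2.508475
p(2.508475) = -0.707555
t3 = 2.508475 − (-0.707555)·(2.508475 − 3.900000) / (-0.707555 − 8.210000) = 2.508475 − (0.984581)/(-8.917555) = 2.618884

2.6189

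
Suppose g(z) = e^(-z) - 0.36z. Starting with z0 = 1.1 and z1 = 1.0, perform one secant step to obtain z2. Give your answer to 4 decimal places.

g(1.1) = -0.063129, g(1.0) = 0.007879
z2 = 1.000000 − 0.007879·(1.000000 − 1.100000) / (0.007879 − (-0.063129)) = 1.000000 − (-0.000788)/(0.071008) = 1.011096

1.0111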